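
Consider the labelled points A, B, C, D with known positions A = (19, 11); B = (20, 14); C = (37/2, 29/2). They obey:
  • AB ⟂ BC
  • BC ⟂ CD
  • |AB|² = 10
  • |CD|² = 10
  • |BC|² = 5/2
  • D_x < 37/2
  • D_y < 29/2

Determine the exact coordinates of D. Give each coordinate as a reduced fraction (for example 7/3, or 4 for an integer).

1. D_x = 35/2  [[BC ⟂ CD ⇒ -3/2x+1/2y+41/2=0] ∩ [|D−(37/2, 29/2)|²=10]]
2. D_y = 23/2  [[BC ⟂ CD ⇒ -3/2x+1/2y+41/2=0] ∩ [|D−(37/2, 29/2)|²=10]]
   so D = (35/2, 23/2)

D = (35/2, 23/2)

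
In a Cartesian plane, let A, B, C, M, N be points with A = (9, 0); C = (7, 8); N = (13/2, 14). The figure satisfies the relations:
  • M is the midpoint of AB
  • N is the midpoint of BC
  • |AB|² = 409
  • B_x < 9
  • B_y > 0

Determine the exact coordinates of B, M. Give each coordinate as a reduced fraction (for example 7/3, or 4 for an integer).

B = (6, 20)
M = (15/2, 10)

1. B_x = 6  [B = 2·N−C = 2·(13/2, 14)−(7, 8)]
2. B_y = 20  [B = 2·N−C = 2·(13/2, 14)−(7, 8)]
   so B = (6, 20)
3. M_x = 15/2  [2·M = A+B = (9, 0)+(6, 20)]
4. M_y = 10  [2·M = A+B = (9, 0)+(6, 20)]
   so M = (15/2, 10)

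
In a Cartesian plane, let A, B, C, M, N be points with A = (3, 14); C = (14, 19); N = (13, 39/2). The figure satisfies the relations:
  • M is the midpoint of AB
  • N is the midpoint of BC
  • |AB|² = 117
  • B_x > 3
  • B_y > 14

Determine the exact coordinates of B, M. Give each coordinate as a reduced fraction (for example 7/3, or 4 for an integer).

B = (12, 20)
M = (15/2, 17)

1. B_x = 12  [B = 2·N−C = 2·(13, 39/2)−(14, 19)]
2. B_y = 20  [B = 2·N−C = 2·(13, 39/2)−(14, 19)]
   so B = (12, 20)
3. M_x = 15/2  [2·M = A+B = (3, 14)+(12, 20)]
4. M_y = 17  [2·M = A+B = (3, 14)+(12, 20)]
   so M = (15/2, 17)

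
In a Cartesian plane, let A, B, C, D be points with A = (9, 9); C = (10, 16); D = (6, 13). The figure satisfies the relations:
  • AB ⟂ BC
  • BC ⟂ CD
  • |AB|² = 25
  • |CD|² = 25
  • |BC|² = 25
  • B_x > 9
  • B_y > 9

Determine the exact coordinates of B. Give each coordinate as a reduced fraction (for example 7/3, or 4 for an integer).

B = (13, 12)

1. B_x = 13  [[BC ⟂ CD ⇒ 4x+3y-88=0] ∩ [|B−(9, 9)|²=25]]
2. B_y = 12  [[BC ⟂ CD ⇒ 4x+3y-88=0] ∩ [|B−(9, 9)|²=25]]
   so B = (13, 12)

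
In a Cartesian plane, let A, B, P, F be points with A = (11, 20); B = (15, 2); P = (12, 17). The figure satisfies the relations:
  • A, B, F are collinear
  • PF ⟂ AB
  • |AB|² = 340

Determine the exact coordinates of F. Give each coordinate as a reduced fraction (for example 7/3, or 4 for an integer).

1. F_x = 993/85  [[A, B, F are collinear ⇒ 18x+4y-278=0] ∩ [PF ⟂ AB ⇒ 4x-18y+258=0]]
2. F_y = 1439/85  [[A, B, F are collinear ⇒ 18x+4y-278=0] ∩ [PF ⟂ AB ⇒ 4x-18y+258=0]]
   so F = (993/85, 1439/85)

F = (993/85, 1439/85)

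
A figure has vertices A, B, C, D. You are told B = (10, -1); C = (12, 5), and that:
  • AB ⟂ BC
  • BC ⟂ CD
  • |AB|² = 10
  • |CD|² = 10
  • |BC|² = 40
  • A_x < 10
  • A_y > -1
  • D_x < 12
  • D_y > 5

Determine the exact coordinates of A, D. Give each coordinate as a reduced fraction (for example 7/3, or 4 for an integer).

A = (7, 0)
D = (9, 6)

1. A_x = 7  [[AB ⟂ BC ⇒ -2x-6y+14=0] ∩ [|A−(10, -1)|²=10]]
2. A_y = 0  [[AB ⟂ BC ⇒ -2x-6y+14=0] ∩ [|A−(10, -1)|²=10]]
   so A = (7, 0)
3. D_x = 9  [[BC ⟂ CD ⇒ 2x+6y-54=0] ∩ [|D−(12, 5)|²=10]]
4. D_y = 6  [[BC ⟂ CD ⇒ 2x+6y-54=0] ∩ [|D−(12, 5)|²=10]]
   so D = (9, 6)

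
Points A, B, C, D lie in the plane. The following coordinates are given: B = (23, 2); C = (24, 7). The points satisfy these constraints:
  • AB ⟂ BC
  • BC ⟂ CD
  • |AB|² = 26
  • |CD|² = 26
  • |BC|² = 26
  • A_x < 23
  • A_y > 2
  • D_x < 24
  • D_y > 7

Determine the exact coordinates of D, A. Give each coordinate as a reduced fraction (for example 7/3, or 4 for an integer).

D = (19, 8)
A = (18, 3)

1. D_x = 19  [[BC ⟂ CD ⇒ 1x+5y-59=0] ∩ [|D−(24, 7)|²=26]]
2. D_y = 8  [[BC ⟂ CD ⇒ 1x+5y-59=0] ∩ [|D−(24, 7)|²=26]]
   so D = (19, 8)
3. A_x = 18  [[AB ⟂ BC ⇒ -1x-5y+33=0] ∩ [|A−(23, 2)|²=26]]
4. A_y = 3  [[AB ⟂ BC ⇒ -1x-5y+33=0] ∩ [|A−(23, 2)|²=26]]
   so A = (18, 3)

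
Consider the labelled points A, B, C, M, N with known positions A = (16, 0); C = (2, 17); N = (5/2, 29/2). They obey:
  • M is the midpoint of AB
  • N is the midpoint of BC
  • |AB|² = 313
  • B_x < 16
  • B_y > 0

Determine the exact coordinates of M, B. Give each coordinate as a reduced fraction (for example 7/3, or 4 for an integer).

1. B_x = 3  [B = 2·N−C = 2·(5/2, 29/2)−(2, 17)]
2. B_y = 12  [B = 2·N−C = 2·(5/2, 29/2)−(2, 17)]
   so B = (3, 12)
3. M_x = 19/2  [2·M = A+B = (16, 0)+(3, 12)]
4. M_y = 6  [2·M = A+B = (16, 0)+(3, 12)]
   so M = (19/2, 6)

M = (19/2, 6)
B = (3, 12)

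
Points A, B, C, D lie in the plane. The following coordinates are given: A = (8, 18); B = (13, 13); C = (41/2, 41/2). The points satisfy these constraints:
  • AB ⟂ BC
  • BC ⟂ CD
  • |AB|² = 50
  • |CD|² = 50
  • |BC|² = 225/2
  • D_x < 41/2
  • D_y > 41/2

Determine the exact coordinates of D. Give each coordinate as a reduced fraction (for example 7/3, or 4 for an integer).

1. D_x = 31/2  [[BC ⟂ CD ⇒ 15/2x+15/2y-615/2=0] ∩ [|D−(41/2, 41/2)|²=50]]
2. D_y = 51/2  [[BC ⟂ CD ⇒ 15/2x+15/2y-615/2=0] ∩ [|D−(41/2, 41/2)|²=50]]
   so D = (31/2, 51/2)

D = (31/2, 51/2)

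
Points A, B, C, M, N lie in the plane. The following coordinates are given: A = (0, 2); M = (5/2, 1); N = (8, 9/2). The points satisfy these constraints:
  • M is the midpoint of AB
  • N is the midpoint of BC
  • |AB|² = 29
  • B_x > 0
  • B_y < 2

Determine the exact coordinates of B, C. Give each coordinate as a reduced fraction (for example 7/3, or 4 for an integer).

1. B_x = 5  [B = 2·M−A = 2·(5/2, 1)−(0, 2)]
2. B_y = 0  [B = 2·M−A = 2·(5/2, 1)−(0, 2)]
   so B = (5, 0)
3. C_x = 11  [C = 2·N−B = 2·(8, 9/2)−(5, 0)]
4. C_y = 9  [C = 2·N−B = 2·(8, 9/2)−(5, 0)]
   so C = (11, 9)

B = (5, 0)
C = (11, 9)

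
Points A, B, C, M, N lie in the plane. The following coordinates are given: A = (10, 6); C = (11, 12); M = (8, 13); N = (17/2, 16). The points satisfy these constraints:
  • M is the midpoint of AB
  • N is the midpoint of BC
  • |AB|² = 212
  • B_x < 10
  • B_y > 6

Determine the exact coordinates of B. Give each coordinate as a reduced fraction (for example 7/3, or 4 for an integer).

1. B_x = 6  [B = 2·M−A = 2·(8, 13)−(10, 6)]
2. B_y = 20  [B = 2·M−A = 2·(8, 13)−(10, 6)]
   so B = (6, 20)

B = (6, 20)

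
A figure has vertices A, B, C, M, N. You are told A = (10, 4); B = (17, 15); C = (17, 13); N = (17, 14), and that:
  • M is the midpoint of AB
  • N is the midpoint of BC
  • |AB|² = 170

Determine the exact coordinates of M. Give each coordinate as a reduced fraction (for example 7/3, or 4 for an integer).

1. M_x = 27/2  [2·M = A+B = (10, 4)+(17, 15)]
2. M_y = 19/2  [2·M = A+B = (10, 4)+(17, 15)]
   so M = (27/2, 19/2)

M = (27/2, 19/2)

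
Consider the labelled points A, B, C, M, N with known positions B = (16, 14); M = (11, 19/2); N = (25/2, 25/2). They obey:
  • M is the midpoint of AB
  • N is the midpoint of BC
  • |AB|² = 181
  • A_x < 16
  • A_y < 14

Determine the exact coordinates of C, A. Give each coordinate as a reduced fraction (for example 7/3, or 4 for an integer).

1. A_x = 6  [A = 2·M−B = 2·(11, 19/2)−(16, 14)]
2. A_y = 5  [A = 2·M−B = 2·(11, 19/2)−(16, 14)]
   so A = (6, 5)
3. C_x = 9  [C = 2·N−B = 2·(25/2, 25/2)−(16, 14)]
4. C_y = 11  [C = 2·N−B = 2·(25/2, 25/2)−(16, 14)]
   so C = (9, 11)

C = (9, 11)
A = (6, 5)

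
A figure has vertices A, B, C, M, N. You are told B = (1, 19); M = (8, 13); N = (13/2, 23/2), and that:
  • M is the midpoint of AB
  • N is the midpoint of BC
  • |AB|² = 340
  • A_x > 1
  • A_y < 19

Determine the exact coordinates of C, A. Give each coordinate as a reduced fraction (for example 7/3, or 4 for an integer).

C = (12, 4)
A = (15, 7)

1. A_x = 15  [A = 2·M−B = 2·(8, 13)−(1, 19)]
2. A_y = 7  [A = 2·M−B = 2·(8, 13)−(1, 19)]
   so A = (15, 7)
3. C_x = 12  [C = 2·N−B = 2·(13/2, 23/2)−(1, 19)]
4. C_y = 4  [C = 2·N−B = 2·(13/2, 23/2)−(1, 19)]
   so C = (12, 4)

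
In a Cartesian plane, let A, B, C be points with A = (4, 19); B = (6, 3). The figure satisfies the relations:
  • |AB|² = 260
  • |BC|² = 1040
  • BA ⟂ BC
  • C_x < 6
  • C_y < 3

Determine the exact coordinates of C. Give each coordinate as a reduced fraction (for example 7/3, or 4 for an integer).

C = (-26, -1)

1. C_x = -26  [[BA ⟂ BC ⇒ -2x+16y-36=0] ∩ [|C−(6, 3)|²=1040]]
2. C_y = -1  [[BA ⟂ BC ⇒ -2x+16y-36=0] ∩ [|C−(6, 3)|²=1040]]
   so C = (-26, -1)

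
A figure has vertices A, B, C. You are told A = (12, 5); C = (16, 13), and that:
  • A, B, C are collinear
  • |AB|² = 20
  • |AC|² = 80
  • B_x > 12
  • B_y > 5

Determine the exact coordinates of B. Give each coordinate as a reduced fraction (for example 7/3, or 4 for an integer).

1. B_x = 14  [[A, B, C are collinear ⇒ 8x-4y-76=0] ∩ [|B−(12, 5)|²=20]]
2. B_y = 9  [[A, B, C are collinear ⇒ 8x-4y-76=0] ∩ [|B−(12, 5)|²=20]]
   so B = (14, 9)

B = (14, 9)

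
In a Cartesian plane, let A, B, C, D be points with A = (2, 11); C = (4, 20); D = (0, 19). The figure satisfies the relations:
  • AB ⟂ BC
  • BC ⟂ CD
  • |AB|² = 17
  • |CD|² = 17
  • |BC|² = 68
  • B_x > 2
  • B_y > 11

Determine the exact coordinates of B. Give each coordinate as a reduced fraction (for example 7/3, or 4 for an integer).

1. B_x = 6  [[BC ⟂ CD ⇒ 4x+1y-36=0] ∩ [|B−(2, 11)|²=17]]
2. B_y = 12  [[BC ⟂ CD ⇒ 4x+1y-36=0] ∩ [|B−(2, 11)|²=17]]
   so B = (6, 12)

B = (6, 12)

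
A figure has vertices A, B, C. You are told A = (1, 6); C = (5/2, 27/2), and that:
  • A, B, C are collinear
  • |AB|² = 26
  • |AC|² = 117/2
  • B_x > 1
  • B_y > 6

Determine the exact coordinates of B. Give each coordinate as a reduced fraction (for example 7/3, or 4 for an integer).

1. B_x = 2  [[A, B, C are collinear ⇒ 15/2x-3/2y+3/2=0] ∩ [|B−(1, 6)|²=26]]
2. B_y = 11  [[A, B, C are collinear ⇒ 15/2x-3/2y+3/2=0] ∩ [|B−(1, 6)|²=26]]
   so B = (2, 11)

B = (2, 11)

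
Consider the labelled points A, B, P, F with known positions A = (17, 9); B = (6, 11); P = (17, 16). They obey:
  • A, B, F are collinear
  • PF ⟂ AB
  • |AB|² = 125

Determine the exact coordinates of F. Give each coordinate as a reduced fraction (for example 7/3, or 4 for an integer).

1. F_x = 1971/125  [[A, B, F are collinear ⇒ -2x-11y+133=0] ∩ [PF ⟂ AB ⇒ -11x+2y+155=0]]
2. F_y = 1153/125  [[A, B, F are collinear ⇒ -2x-11y+133=0] ∩ [PF ⟂ AB ⇒ -11x+2y+155=0]]
   so F = (1971/125, 1153/125)

F = (1971/125, 1153/125)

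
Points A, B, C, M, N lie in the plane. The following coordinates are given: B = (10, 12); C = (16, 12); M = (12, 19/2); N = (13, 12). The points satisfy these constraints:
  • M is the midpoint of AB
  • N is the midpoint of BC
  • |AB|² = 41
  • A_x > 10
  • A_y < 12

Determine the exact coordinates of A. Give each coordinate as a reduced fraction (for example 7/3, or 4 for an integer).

1. A_x = 14  [A = 2·M−B = 2·(12, 19/2)−(10, 12)]
2. A_y = 7  [A = 2·M−B = 2·(12, 19/2)−(10, 12)]
   so A = (14, 7)

A = (14, 7)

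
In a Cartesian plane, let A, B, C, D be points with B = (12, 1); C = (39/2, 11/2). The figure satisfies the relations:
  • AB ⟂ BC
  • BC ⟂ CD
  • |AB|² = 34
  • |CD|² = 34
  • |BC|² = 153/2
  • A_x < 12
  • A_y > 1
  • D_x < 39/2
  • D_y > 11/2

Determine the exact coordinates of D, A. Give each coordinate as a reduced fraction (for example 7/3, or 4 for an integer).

1. D_x = 33/2  [[BC ⟂ CD ⇒ 15/2x+9/2y-171=0] ∩ [|D−(39/2, 11/2)|²=34]]
2. D_y = 21/2  [[BC ⟂ CD ⇒ 15/2x+9/2y-171=0] ∩ [|D−(39/2, 11/2)|²=34]]
   so D = (33/2, 21/2)
3. A_x = 9  [[AB ⟂ BC ⇒ -15/2x-9/2y+189/2=0] ∩ [|A−(12, 1)|²=34]]
4. A_y = 6  [[AB ⟂ BC ⇒ -15/2x-9/2y+189/2=0] ∩ [|A−(12, 1)|²=34]]
   so A = (9, 6)

D = (33/2, 21/2)
A = (9, 6)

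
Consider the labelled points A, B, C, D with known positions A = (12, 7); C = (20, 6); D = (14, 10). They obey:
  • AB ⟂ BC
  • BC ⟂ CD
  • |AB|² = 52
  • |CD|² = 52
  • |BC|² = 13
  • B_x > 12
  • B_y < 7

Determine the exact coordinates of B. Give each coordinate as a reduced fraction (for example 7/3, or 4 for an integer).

1. B_x = 18  [[BC ⟂ CD ⇒ 6x-4y-96=0] ∩ [|B−(12, 7)|²=52]]
2. B_y = 3  [[BC ⟂ CD ⇒ 6x-4y-96=0] ∩ [|B−(12, 7)|²=52]]
   so B = (18, 3)

B = (18, 3)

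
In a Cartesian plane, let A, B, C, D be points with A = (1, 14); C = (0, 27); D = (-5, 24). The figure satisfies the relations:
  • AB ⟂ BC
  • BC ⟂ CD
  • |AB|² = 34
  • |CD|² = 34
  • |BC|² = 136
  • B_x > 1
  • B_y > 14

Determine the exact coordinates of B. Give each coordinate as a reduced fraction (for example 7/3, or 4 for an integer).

B = (6, 17)

1. B_x = 6  [[BC ⟂ CD ⇒ 5x+3y-81=0] ∩ [|B−(1, 14)|²=34]]
2. B_y = 17  [[BC ⟂ CD ⇒ 5x+3y-81=0] ∩ [|B−(1, 14)|²=34]]
   so B = (6, 17)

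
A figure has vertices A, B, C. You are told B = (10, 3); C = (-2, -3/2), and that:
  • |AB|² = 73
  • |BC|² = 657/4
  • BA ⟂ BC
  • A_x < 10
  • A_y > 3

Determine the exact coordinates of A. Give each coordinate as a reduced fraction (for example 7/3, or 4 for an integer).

A = (7, 11)

1. A_x = 7  [[BA ⟂ BC ⇒ -12x-9/2y+267/2=0] ∩ [|A−(10, 3)|²=73]]
2. A_y = 11  [[BA ⟂ BC ⇒ -12x-9/2y+267/2=0] ∩ [|A−(10, 3)|²=73]]
   so A = (7, 11)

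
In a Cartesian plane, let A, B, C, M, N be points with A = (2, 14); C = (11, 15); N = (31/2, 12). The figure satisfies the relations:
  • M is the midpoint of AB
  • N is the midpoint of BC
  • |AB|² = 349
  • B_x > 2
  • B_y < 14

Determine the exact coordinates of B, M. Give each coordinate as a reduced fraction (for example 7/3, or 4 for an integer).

B = (20, 9)
M = (11, 23/2)

1. B_x = 20  [B = 2·N−C = 2·(31/2, 12)−(11, 15)]
2. B_y = 9  [B = 2·N−C = 2·(31/2, 12)−(11, 15)]
   so B = (20, 9)
3. M_x = 11  [2·M = A+B = (2, 14)+(20, 9)]
4. M_y = 23/2  [2·M = A+B = (2, 14)+(20, 9)]
   so M = (11, 23/2)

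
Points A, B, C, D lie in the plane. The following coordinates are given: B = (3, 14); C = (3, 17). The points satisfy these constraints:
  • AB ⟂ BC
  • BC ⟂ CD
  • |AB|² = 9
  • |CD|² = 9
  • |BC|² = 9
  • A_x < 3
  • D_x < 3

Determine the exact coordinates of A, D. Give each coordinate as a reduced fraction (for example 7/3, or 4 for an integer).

1. A_x = 0  [[AB ⟂ BC ⇒ -3y+42=0] ∩ [|A−(3, 14)|²=9]]
2. A_y = 14  [[AB ⟂ BC ⇒ -3y+42=0] ∩ [|A−(3, 14)|²=9]]
   so A = (0, 14)
3. D_x = 0  [[BC ⟂ CD ⇒ 3y-51=0] ∩ [|D−(3, 17)|²=9]]
4. D_y = 17  [[BC ⟂ CD ⇒ 3y-51=0] ∩ [|D−(3, 17)|²=9]]
   so D = (0, 17)

A = (0, 14)
D = (0, 17)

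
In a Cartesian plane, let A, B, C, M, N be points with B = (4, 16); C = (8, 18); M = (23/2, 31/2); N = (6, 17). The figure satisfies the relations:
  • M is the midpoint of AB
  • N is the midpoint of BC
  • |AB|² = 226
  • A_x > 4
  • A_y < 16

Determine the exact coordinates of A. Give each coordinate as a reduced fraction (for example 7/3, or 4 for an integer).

1. A_x = 19  [A = 2·M−B = 2·(23/2, 31/2)−(4, 16)]
2. A_y = 15  [A = 2·M−B = 2·(23/2, 31/2)−(4, 16)]
   so A = (19, 15)

A = (19, 15)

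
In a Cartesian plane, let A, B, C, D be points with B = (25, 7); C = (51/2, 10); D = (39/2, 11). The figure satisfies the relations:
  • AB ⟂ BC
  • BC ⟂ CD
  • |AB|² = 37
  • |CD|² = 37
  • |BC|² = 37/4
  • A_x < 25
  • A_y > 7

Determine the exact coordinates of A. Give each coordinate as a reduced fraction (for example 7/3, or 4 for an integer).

1. A_x = 19  [[AB ⟂ BC ⇒ -1/2x-3y+67/2=0] ∩ [|A−(25, 7)|²=37]]
2. A_y = 8  [[AB ⟂ BC ⇒ -1/2x-3y+67/2=0] ∩ [|A−(25, 7)|²=37]]
   so A = (19, 8)

A = (19, 8)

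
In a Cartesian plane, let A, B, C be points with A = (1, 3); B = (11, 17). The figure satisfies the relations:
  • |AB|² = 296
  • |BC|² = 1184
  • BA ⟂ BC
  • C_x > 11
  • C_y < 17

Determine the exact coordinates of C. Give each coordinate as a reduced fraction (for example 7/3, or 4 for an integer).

1. C_x = 39  [[BA ⟂ BC ⇒ -10x-14y+348=0] ∩ [|C−(11, 17)|²=1184]]
2. C_y = -3  [[BA ⟂ BC ⇒ -10x-14y+348=0] ∩ [|C−(11, 17)|²=1184]]
   so C = (39, -3)

C = (39, -3)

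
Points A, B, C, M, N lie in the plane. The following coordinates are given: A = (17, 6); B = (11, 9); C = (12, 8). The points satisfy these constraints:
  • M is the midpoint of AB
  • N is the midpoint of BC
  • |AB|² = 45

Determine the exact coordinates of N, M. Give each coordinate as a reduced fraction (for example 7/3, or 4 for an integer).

1. M_x = 14  [2·M = A+B = (17, 6)+(11, 9)]
2. M_y = 15/2  [2·M = A+B = (17, 6)+(11, 9)]
   so M = (14, 15/2)
3. N_x = 23/2  [2·N = B+C = (11, 9)+(12, 8)]
4. N_y = 17/2  [2·N = B+C = (11, 9)+(12, 8)]
   so N = (23/2, 17/2)

N = (23/2, 17/2)
M = (14, 15/2)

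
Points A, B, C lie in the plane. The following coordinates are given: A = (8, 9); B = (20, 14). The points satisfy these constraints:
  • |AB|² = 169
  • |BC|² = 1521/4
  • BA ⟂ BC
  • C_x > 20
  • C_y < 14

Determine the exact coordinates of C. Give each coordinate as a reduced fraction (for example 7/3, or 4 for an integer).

C = (55/2, -4)

1. C_x = 55/2  [[BA ⟂ BC ⇒ -12x-5y+310=0] ∩ [|C−(20, 14)|²=1521/4]]
2. C_y = -4  [[BA ⟂ BC ⇒ -12x-5y+310=0] ∩ [|C−(20, 14)|²=1521/4]]
   so C = (55/2, -4)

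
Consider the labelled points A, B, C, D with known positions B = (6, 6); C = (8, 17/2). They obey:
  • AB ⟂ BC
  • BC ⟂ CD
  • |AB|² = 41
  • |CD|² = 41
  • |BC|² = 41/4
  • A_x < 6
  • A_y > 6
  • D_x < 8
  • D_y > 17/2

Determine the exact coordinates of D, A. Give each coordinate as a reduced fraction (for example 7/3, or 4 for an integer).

D = (3, 25/2)
A = (1, 10)

1. D_x = 3  [[BC ⟂ CD ⇒ 2x+5/2y-149/4=0] ∩ [|D−(8, 17/2)|²=41]]
2. D_y = 25/2  [[BC ⟂ CD ⇒ 2x+5/2y-149/4=0] ∩ [|D−(8, 17/2)|²=41]]
   so D = (3, 25/2)
3. A_x = 1  [[AB ⟂ BC ⇒ -2x-5/2y+27=0] ∩ [|A−(6, 6)|²=41]]
4. A_y = 10  [[AB ⟂ BC ⇒ -2x-5/2y+27=0] ∩ [|A−(6, 6)|²=41]]
   so A = (1, 10)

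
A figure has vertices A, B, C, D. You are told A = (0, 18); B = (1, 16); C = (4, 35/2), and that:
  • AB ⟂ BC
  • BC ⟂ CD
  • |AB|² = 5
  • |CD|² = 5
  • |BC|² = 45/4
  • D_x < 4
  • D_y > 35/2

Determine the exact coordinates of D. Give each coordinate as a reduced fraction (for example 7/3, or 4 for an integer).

1. D_x = 3  [[BC ⟂ CD ⇒ 3x+3/2y-153/4=0] ∩ [|D−(4, 35/2)|²=5]]
2. D_y = 39/2  [[BC ⟂ CD ⇒ 3x+3/2y-153/4=0] ∩ [|D−(4, 35/2)|²=5]]
   so D = (3, 39/2)

D = (3, 39/2)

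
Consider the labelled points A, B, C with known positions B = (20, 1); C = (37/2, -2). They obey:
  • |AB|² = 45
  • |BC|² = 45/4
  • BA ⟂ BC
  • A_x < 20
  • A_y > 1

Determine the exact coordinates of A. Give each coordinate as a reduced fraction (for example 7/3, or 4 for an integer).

1. A_x = 14  [[BA ⟂ BC ⇒ -3/2x-3y+33=0] ∩ [|A−(20, 1)|²=45]]
2. A_y = 4  [[BA ⟂ BC ⇒ -3/2x-3y+33=0] ∩ [|A−(20, 1)|²=45]]
   so A = (14, 4)

A = (14, 4)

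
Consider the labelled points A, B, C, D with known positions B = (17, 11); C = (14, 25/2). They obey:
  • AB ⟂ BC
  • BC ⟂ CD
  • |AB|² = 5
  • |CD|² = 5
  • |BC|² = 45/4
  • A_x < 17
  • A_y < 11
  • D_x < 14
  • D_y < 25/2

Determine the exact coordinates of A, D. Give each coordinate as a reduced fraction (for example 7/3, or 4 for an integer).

A = (16, 9)
D = (13, 21/2)

1. A_x = 16  [[AB ⟂ BC ⇒ 3x-3/2y-69/2=0] ∩ [|A−(17, 11)|²=5]]
2. A_y = 9  [[AB ⟂ BC ⇒ 3x-3/2y-69/2=0] ∩ [|A−(17, 11)|²=5]]
   so A = (16, 9)
3. D_x = 13  [[BC ⟂ CD ⇒ -3x+3/2y+93/4=0] ∩ [|D−(14, 25/2)|²=5]]
4. D_y = 21/2  [[BC ⟂ CD ⇒ -3x+3/2y+93/4=0] ∩ [|D−(14, 25/2)|²=5]]
   so D = (13, 21/2)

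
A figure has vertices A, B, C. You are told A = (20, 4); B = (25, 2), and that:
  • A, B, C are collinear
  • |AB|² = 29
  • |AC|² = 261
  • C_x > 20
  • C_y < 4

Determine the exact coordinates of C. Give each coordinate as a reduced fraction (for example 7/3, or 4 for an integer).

C = (35, -2)

1. C_x = 35  [[A, B, C are collinear ⇒ 2x+5y-60=0] ∩ [|C−(20, 4)|²=261]]
2. C_y = -2  [[A, B, C are collinear ⇒ 2x+5y-60=0] ∩ [|C−(20, 4)|²=261]]
   so C = (35, -2)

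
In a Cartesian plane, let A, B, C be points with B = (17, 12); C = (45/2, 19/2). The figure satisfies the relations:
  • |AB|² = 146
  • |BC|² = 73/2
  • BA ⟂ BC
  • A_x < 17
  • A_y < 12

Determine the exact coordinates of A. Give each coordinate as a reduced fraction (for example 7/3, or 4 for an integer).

A = (12, 1)

1. A_x = 12  [[BA ⟂ BC ⇒ 11/2x-5/2y-127/2=0] ∩ [|A−(17, 12)|²=146]]
2. A_y = 1  [[BA ⟂ BC ⇒ 11/2x-5/2y-127/2=0] ∩ [|A−(17, 12)|²=146]]
   so A = (12, 1)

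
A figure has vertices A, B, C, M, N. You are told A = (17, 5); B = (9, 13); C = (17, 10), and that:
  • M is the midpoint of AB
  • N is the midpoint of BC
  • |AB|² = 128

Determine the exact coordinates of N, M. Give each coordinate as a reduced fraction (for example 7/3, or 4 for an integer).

N = (13, 23/2)
M = (13, 9)

1. M_x = 13  [2·M = A+B = (17, 5)+(9, 13)]
2. M_y = 9  [2·M = A+B = (17, 5)+(9, 13)]
   so M = (13, 9)
3. N_x = 13  [2·N = B+C = (9, 13)+(17, 10)]
4. N_y = 23/2  [2·N = B+C = (9, 13)+(17, 10)]
   so N = (13, 23/2)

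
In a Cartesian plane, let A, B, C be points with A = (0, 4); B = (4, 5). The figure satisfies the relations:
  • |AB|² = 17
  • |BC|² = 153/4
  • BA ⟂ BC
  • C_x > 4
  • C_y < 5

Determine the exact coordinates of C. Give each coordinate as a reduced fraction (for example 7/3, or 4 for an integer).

1. C_x = 11/2  [[BA ⟂ BC ⇒ -4x-1y+21=0] ∩ [|C−(4, 5)|²=153/4]]
2. C_y = -1  [[BA ⟂ BC ⇒ -4x-1y+21=0] ∩ [|C−(4, 5)|²=153/4]]
   so C = (11/2, -1)

C = (11/2, -1)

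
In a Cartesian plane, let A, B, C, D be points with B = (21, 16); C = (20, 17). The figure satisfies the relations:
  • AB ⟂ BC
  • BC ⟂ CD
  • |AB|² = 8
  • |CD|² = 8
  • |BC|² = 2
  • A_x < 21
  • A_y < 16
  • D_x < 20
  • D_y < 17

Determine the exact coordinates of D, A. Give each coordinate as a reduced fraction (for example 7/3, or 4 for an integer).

D = (18, 15)
A = (19, 14)

1. D_x = 18  [[BC ⟂ CD ⇒ -1x+1y+3=0] ∩ [|D−(20, 17)|²=8]]
2. D_y = 15  [[BC ⟂ CD ⇒ -1x+1y+3=0] ∩ [|D−(20, 17)|²=8]]
   so D = (18, 15)
3. A_x = 19  [[AB ⟂ BC ⇒ 1x-1y-5=0] ∩ [|A−(21, 16)|²=8]]
4. A_y = 14  [[AB ⟂ BC ⇒ 1x-1y-5=0] ∩ [|A−(21, 16)|²=8]]
   so A = (19, 14)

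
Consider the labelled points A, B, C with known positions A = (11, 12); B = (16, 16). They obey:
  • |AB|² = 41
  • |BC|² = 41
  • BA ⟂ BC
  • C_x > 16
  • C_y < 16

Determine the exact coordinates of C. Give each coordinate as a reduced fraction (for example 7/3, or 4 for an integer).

1. C_x = 20  [[BA ⟂ BC ⇒ -5x-4y+144=0] ∩ [|C−(16, 16)|²=41]]
2. C_y = 11  [[BA ⟂ BC ⇒ -5x-4y+144=0] ∩ [|C−(16, 16)|²=41]]
   so C = (20, 11)

C = (20, 11)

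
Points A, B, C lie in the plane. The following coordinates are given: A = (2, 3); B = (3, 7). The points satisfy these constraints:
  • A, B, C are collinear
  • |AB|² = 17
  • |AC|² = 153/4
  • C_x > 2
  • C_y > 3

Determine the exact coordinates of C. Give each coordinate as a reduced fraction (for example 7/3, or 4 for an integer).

1. C_x = 7/2  [[A, B, C are collinear ⇒ -4x+1y+5=0] ∩ [|C−(2, 3)|²=153/4]]
2. C_y = 9  [[A, B, C are collinear ⇒ -4x+1y+5=0] ∩ [|C−(2, 3)|²=153/4]]
   so C = (7/2, 9)

C = (7/2, 9)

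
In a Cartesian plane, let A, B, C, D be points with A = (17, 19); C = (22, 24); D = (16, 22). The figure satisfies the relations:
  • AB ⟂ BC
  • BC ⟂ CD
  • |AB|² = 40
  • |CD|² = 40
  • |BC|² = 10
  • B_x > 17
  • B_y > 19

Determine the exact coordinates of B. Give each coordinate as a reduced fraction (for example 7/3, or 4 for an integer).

B = (23, 21)

1. B_x = 23  [[BC ⟂ CD ⇒ 6x+2y-180=0] ∩ [|B−(17, 19)|²=40]]
2. B_y = 21  [[BC ⟂ CD ⇒ 6x+2y-180=0] ∩ [|B−(17, 19)|²=40]]
   so B = (23, 21)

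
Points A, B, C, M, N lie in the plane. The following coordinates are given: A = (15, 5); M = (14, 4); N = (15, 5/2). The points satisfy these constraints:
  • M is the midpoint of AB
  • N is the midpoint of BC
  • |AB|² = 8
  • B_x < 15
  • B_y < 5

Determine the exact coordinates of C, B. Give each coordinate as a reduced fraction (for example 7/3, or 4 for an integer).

C = (17, 2)
B = (13, 3)

1. B_x = 13  [B = 2·M−A = 2·(14, 4)−(15, 5)]
2. B_y = 3  [B = 2·M−A = 2·(14, 4)−(15, 5)]
   so B = (13, 3)
3. C_x = 17  [C = 2·N−B = 2·(15, 5/2)−(13, 3)]
4. C_y = 2  [C = 2·N−B = 2·(15, 5/2)−(13, 3)]
   so C = (17, 2)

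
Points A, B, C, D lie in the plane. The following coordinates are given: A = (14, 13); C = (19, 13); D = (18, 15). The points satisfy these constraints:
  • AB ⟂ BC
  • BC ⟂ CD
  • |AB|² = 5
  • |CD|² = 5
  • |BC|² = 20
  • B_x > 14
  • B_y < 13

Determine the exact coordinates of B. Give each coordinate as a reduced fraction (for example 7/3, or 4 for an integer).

B = (15, 11)

1. B_x = 15  [[BC ⟂ CD ⇒ 1x-2y+7=0] ∩ [|B−(14, 13)|²=5]]
2. B_y = 11  [[BC ⟂ CD ⇒ 1x-2y+7=0] ∩ [|B−(14, 13)|²=5]]
   so B = (15, 11)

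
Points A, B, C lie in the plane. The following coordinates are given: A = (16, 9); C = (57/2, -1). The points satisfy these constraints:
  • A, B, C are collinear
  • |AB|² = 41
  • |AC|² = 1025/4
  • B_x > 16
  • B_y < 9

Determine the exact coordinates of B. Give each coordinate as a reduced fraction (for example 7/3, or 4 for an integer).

B = (21, 5)

1. B_x = 21  [[A, B, C are collinear ⇒ -10x-25/2y+545/2=0] ∩ [|B−(16, 9)|²=41]]
2. B_y = 5  [[A, B, C are collinear ⇒ -10x-25/2y+545/2=0] ∩ [|B−(16, 9)|²=41]]
   so B = (21, 5)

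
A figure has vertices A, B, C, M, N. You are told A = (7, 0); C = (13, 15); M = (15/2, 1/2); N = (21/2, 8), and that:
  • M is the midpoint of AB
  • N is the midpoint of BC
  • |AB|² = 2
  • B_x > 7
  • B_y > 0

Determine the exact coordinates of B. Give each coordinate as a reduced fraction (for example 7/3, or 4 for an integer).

B = (8, 1)

1. B_x = 8  [B = 2·M−A = 2·(15/2, 1/2)−(7, 0)]
2. B_y = 1  [B = 2·M−A = 2·(15/2, 1/2)−(7, 0)]
   so B = (8, 1)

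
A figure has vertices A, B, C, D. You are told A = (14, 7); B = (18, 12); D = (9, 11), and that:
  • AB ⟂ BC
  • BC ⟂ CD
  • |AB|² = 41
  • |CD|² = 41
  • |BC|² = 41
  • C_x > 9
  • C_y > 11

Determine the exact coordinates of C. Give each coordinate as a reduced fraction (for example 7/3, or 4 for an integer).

1. C_x = 13  [[AB ⟂ BC ⇒ 4x+5y-132=0] ∩ [|C−(9, 11)|²=41]]
2. C_y = 16  [[AB ⟂ BC ⇒ 4x+5y-132=0] ∩ [|C−(9, 11)|²=41]]
   so C = (13, 16)

C = (13, 16)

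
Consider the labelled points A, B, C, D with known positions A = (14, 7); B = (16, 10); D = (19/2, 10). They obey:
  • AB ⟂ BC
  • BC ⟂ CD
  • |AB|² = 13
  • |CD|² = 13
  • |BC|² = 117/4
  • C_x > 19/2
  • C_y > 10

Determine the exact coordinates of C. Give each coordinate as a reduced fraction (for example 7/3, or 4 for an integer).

1. C_x = 23/2  [[AB ⟂ BC ⇒ 2x+3y-62=0] ∩ [|C−(19/2, 10)|²=13]]
2. C_y = 13  [[AB ⟂ BC ⇒ 2x+3y-62=0] ∩ [|C−(19/2, 10)|²=13]]
   so C = (23/2, 13)

C = (23/2, 13)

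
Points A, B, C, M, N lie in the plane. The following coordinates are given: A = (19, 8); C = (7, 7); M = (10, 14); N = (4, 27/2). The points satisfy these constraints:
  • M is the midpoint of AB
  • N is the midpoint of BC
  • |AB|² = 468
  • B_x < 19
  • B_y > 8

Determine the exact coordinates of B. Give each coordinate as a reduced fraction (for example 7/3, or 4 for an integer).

1. B_x = 1  [B = 2·M−A = 2·(10, 14)−(19, 8)]
2. B_y = 20  [B = 2·M−A = 2·(10, 14)−(19, 8)]
   so B = (1, 20)

B = (1, 20)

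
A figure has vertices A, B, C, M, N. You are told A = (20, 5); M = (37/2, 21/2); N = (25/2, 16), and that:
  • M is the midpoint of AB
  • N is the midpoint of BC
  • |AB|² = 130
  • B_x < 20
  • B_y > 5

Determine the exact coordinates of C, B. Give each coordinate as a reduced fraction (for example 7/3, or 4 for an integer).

1. B_x = 17  [B = 2·M−A = 2·(37/2, 21/2)−(20, 5)]
2. B_y = 16  [B = 2·M−A = 2·(37/2, 21/2)−(20, 5)]
   so B = (17, 16)
3. C_x = 8  [C = 2·N−B = 2·(25/2, 16)−(17, 16)]
4. C_y = 16  [C = 2·N−B = 2·(25/2, 16)−(17, 16)]
   so C = (8, 16)

C = (8, 16)
B = (17, 16)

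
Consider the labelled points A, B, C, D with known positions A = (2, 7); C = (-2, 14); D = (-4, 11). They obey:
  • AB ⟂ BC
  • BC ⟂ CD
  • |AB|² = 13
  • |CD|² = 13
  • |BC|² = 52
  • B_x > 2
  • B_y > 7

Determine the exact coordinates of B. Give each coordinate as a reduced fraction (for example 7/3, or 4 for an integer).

B = (4, 10)

1. B_x = 4  [[BC ⟂ CD ⇒ 2x+3y-38=0] ∩ [|B−(2, 7)|²=13]]
2. B_y = 10  [[BC ⟂ CD ⇒ 2x+3y-38=0] ∩ [|B−(2, 7)|²=13]]
   so B = (4, 10)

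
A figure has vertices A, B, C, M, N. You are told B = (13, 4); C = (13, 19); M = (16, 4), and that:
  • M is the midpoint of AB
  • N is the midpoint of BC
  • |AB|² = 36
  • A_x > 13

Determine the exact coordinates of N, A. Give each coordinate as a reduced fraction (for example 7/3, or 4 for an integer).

1. A_x = 19  [A = 2·M−B = 2·(16, 4)−(13, 4)]
2. A_y = 4  [A = 2·M−B = 2·(16, 4)−(13, 4)]
   so A = (19, 4)
3. N_x = 13  [2·N = B+C = (13, 4)+(13, 19)]
4. N_y = 23/2  [2·N = B+C = (13, 4)+(13, 19)]
   so N = (13, 23/2)

N = (13, 23/2)
A = (19, 4)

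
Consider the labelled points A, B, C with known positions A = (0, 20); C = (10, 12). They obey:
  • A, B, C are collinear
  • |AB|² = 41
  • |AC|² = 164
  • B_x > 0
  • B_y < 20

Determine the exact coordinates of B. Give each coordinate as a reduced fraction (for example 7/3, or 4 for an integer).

1. B_x = 5  [[A, B, C are collinear ⇒ -8x-10y+200=0] ∩ [|B−(0, 20)|²=41]]
2. B_y = 16  [[A, B, C are collinear ⇒ -8x-10y+200=0] ∩ [|B−(0, 20)|²=41]]
   so B = (5, 16)

B = (5, 16)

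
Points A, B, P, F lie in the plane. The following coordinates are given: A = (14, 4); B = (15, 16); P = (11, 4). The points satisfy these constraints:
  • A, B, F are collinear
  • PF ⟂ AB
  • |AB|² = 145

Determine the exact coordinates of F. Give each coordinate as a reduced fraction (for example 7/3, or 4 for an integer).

F = (2027/145, 544/145)

1. F_x = 2027/145  [[A, B, F are collinear ⇒ -12x+1y+164=0] ∩ [PF ⟂ AB ⇒ 1x+12y-59=0]]
2. F_y = 544/145  [[A, B, F are collinear ⇒ -12x+1y+164=0] ∩ [PF ⟂ AB ⇒ 1x+12y-59=0]]
   so F = (2027/145, 544/145)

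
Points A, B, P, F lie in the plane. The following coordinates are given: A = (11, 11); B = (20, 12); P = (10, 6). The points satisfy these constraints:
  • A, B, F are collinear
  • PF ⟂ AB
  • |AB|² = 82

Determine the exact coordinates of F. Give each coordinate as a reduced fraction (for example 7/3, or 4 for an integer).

1. F_x = 388/41  [[A, B, F are collinear ⇒ -1x+9y-88=0] ∩ [PF ⟂ AB ⇒ 9x+1y-96=0]]
2. F_y = 444/41  [[A, B, F are collinear ⇒ -1x+9y-88=0] ∩ [PF ⟂ AB ⇒ 9x+1y-96=0]]
   so F = (388/41, 444/41)

F = (388/41, 444/41)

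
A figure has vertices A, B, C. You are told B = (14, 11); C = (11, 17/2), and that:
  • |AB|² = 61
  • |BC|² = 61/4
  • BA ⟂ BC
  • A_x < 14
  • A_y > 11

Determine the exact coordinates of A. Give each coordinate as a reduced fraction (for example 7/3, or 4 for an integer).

1. A_x = 9  [[BA ⟂ BC ⇒ -3x-5/2y+139/2=0] ∩ [|A−(14, 11)|²=61]]
2. A_y = 17  [[BA ⟂ BC ⇒ -3x-5/2y+139/2=0] ∩ [|A−(14, 11)|²=61]]
   so A = (9, 17)

A = (9, 17)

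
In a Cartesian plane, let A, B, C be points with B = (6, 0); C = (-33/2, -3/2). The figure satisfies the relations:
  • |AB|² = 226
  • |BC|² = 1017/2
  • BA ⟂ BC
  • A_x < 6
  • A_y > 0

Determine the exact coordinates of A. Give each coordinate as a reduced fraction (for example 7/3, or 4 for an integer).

1. A_x = 5  [[BA ⟂ BC ⇒ -45/2x-3/2y+135=0] ∩ [|A−(6, 0)|²=226]]
2. A_y = 15  [[BA ⟂ BC ⇒ -45/2x-3/2y+135=0] ∩ [|A−(6, 0)|²=226]]
   so A = (5, 15)

A = (5, 15)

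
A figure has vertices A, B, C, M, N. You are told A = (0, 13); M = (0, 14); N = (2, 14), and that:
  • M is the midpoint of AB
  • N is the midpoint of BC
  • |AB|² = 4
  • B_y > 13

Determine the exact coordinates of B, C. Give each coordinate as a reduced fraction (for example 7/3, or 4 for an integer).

B = (0, 15)
C = (4, 13)

1. B_x = 0  [B = 2·M−A = 2·(0, 14)−(0, 13)]
2. B_y = 15  [B = 2·M−A = 2·(0, 14)−(0, 13)]
   so B = (0, 15)
3. C_x = 4  [C = 2·N−B = 2·(2, 14)−(0, 15)]
4. C_y = 13  [C = 2·N−B = 2·(2, 14)−(0, 15)]
   so C = (4, 13)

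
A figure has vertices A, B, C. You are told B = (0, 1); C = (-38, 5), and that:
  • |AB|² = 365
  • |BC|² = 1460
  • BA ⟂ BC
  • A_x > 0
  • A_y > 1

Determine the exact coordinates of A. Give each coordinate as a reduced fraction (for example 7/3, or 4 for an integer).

A = (2, 20)

1. A_x = 2  [[BA ⟂ BC ⇒ -38x+4y-4=0] ∩ [|A−(0, 1)|²=365]]
2. A_y = 20  [[BA ⟂ BC ⇒ -38x+4y-4=0] ∩ [|A−(0, 1)|²=365]]
   so A = (2, 20)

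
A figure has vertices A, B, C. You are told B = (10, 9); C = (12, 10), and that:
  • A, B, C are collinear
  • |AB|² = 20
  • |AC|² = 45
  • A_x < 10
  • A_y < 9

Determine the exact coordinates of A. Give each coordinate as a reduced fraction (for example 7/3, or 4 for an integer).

1. A_x = 6  [[A, B, C are collinear ⇒ -1x+2y-8=0] ∩ [|A−(10, 9)|²=20]]
2. A_y = 7  [[A, B, C are collinear ⇒ -1x+2y-8=0] ∩ [|A−(10, 9)|²=20]]
   so A = (6, 7)

A = (6, 7)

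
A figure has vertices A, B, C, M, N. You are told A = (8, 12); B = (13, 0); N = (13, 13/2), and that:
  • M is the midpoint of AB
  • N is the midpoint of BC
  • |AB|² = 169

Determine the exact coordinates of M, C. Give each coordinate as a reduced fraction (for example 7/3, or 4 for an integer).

1. M_x = 21/2  [2·M = A+B = (8, 12)+(13, 0)]
2. M_y = 6  [2·M = A+B = (8, 12)+(13, 0)]
   so M = (21/2, 6)
3. C_x = 13  [C = 2·N−B = 2·(13, 13/2)−(13, 0)]
4. C_y = 13  [C = 2·N−B = 2·(13, 13/2)−(13, 0)]
   so C = (13, 13)

M = (21/2, 6)
C = (13, 13)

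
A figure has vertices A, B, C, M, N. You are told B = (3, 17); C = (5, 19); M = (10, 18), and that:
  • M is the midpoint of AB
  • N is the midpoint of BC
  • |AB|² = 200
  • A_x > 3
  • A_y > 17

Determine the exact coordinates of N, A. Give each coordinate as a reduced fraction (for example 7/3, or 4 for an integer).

1. A_x = 17  [A = 2·M−B = 2·(10, 18)−(3, 17)]
2. A_y = 19  [A = 2·M−B = 2·(10, 18)−(3, 17)]
   so A = (17, 19)
3. N_x = 4  [2·N = B+C = (3, 17)+(5, 19)]
4. N_y = 18  [2·N = B+C = (3, 17)+(5, 19)]
   so N = (4, 18)

N = (4, 18)
A = (17, 19)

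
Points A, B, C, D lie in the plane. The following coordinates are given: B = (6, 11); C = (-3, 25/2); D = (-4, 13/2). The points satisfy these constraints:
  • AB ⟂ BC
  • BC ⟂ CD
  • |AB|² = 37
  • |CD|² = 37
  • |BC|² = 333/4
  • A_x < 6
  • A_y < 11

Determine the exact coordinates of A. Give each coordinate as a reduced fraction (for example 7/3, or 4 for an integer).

1. A_x = 5  [[AB ⟂ BC ⇒ 9x-3/2y-75/2=0] ∩ [|A−(6, 11)|²=37]]
2. A_y = 5  [[AB ⟂ BC ⇒ 9x-3/2y-75/2=0] ∩ [|A−(6, 11)|²=37]]
   so A = (5, 5)

A = (5, 5)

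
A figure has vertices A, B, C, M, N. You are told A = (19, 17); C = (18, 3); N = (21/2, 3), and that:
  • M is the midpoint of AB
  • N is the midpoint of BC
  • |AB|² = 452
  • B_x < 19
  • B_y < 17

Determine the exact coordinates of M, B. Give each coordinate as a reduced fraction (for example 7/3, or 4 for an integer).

M = (11, 10)
B = (3, 3)

1. B_x = 3  [B = 2·N−C = 2·(21/2, 3)−(18, 3)]
2. B_y = 3  [B = 2·N−C = 2·(21/2, 3)−(18, 3)]
   so B = (3, 3)
3. M_x = 11  [2·M = A+B = (19, 17)+(3, 3)]
4. M_y = 10  [2·M = A+B = (19, 17)+(3, 3)]
   so M = (11, 10)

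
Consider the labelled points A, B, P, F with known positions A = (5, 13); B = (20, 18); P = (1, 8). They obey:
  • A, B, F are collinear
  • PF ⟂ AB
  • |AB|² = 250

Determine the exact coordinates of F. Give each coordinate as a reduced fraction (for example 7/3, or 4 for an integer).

F = (-1/10, 113/10)

1. F_x = -1/10  [[A, B, F are collinear ⇒ -5x+15y-170=0] ∩ [PF ⟂ AB ⇒ 15x+5y-55=0]]
2. F_y = 113/10  [[A, B, F are collinear ⇒ -5x+15y-170=0] ∩ [PF ⟂ AB ⇒ 15x+5y-55=0]]
   so F = (-1/10, 113/10)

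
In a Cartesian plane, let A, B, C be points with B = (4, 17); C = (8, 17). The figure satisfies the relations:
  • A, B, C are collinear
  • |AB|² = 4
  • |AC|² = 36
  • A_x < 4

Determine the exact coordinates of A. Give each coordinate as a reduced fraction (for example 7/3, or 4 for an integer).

1. A_x = 2  [[A, B, C are collinear ⇒ 4y-68=0] ∩ [|A−(4, 17)|²=4]]
2. A_y = 17  [[A, B, C are collinear ⇒ 4y-68=0] ∩ [|A−(4, 17)|²=4]]
   so A = (2, 17)

A = (2, 17)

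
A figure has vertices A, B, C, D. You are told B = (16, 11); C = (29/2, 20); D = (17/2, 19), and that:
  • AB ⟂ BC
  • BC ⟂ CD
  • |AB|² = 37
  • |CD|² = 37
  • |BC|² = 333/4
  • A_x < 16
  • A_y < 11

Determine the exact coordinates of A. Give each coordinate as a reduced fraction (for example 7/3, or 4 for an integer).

1. A_x = 10  [[AB ⟂ BC ⇒ 3/2x-9y+75=0] ∩ [|A−(16, 11)|²=37]]
2. A_y = 10  [[AB ⟂ BC ⇒ 3/2x-9y+75=0] ∩ [|A−(16, 11)|²=37]]
   so A = (10, 10)

A = (10, 10)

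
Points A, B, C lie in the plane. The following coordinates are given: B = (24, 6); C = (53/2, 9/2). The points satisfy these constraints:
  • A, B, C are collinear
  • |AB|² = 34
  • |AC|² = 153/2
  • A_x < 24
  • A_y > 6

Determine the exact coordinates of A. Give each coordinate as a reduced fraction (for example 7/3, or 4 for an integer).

A = (19, 9)

1. A_x = 19  [[A, B, C are collinear ⇒ 3/2x+5/2y-51=0] ∩ [|A−(24, 6)|²=34]]
2. A_y = 9  [[A, B, C are collinear ⇒ 3/2x+5/2y-51=0] ∩ [|A−(24, 6)|²=34]]
   so A = (19, 9)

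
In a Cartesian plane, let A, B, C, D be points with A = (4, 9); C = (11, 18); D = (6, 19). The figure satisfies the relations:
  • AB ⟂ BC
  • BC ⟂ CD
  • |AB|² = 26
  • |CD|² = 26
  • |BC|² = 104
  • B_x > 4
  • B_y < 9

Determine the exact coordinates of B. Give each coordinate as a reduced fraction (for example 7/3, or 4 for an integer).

1. B_x = 9  [[BC ⟂ CD ⇒ 5x-1y-37=0] ∩ [|B−(4, 9)|²=26]]
2. B_y = 8  [[BC ⟂ CD ⇒ 5x-1y-37=0] ∩ [|B−(4, 9)|²=26]]
   so B = (9, 8)

B = (9, 8)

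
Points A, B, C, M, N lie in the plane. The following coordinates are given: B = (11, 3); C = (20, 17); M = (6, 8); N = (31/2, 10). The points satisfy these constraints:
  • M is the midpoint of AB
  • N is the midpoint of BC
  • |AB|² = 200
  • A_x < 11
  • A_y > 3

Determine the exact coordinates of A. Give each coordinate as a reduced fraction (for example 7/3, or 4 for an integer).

A = (1, 13)

1. A_x = 1  [A = 2·M−B = 2·(6, 8)−(11, 3)]
2. A_y = 13  [A = 2·M−B = 2·(6, 8)−(11, 3)]
   so A = (1, 13)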